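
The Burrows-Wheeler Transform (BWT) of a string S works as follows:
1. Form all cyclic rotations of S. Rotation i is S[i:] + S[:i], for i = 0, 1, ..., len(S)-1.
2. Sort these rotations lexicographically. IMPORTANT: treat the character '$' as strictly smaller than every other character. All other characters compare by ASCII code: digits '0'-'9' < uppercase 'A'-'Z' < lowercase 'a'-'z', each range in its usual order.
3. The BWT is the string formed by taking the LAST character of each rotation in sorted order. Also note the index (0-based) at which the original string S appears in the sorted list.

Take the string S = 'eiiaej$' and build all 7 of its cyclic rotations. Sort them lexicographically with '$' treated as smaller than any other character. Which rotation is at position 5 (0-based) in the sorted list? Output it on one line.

Answer: iiaej$e

Derivation:
All 7 rotations (rotation i = S[i:]+S[:i]):
  rot[0] = eiiaej$
  rot[1] = iiaej$e
  rot[2] = iaej$ei
  rot[3] = aej$eii
  rot[4] = ej$eiia
  rot[5] = j$eiiae
  rot[6] = $eiiaej
Sorted (with $ < everything):
  sorted[0] = $eiiaej
  sorted[1] = aej$eii
  sorted[2] = eiiaej$
  sorted[3] = ej$eiia
  sorted[4] = iaej$ei
  sorted[5] = iiaej$e
  sorted[6] = j$eiiae
sorted[5] = iiaej$e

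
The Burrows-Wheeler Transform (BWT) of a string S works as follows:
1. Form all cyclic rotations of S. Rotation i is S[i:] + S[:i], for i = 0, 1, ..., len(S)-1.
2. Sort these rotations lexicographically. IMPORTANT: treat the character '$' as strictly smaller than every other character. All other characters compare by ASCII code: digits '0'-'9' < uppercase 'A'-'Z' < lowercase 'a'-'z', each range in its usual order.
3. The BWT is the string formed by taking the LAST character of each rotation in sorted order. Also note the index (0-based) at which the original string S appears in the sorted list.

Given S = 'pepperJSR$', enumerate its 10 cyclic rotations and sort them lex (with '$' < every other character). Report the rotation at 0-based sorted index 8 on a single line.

All 10 rotations (rotation i = S[i:]+S[:i]):
  rot[0] = pepperJSR$
  rot[1] = epperJSR$p
  rot[2] = pperJSR$pe
  rot[3] = perJSR$pep
  rot[4] = erJSR$pepp
  rot[5] = rJSR$peppe
  rot[6] = JSR$pepper
  rot[7] = SR$pepperJ
  rot[8] = R$pepperJS
  rot[9] = $pepperJSR
Sorted (with $ < everything):
  sorted[0] = $pepperJSR
  sorted[1] = JSR$pepper
  sorted[2] = R$pepperJS
  sorted[3] = SR$pepperJ
  sorted[4] = epperJSR$p
  sorted[5] = erJSR$pepp
  sorted[6] = pepperJSR$
  sorted[7] = perJSR$pep
  sorted[8] = pperJSR$pe
  sorted[9] = rJSR$peppe
sorted[8] = pperJSR$pe

Answer: pperJSR$pe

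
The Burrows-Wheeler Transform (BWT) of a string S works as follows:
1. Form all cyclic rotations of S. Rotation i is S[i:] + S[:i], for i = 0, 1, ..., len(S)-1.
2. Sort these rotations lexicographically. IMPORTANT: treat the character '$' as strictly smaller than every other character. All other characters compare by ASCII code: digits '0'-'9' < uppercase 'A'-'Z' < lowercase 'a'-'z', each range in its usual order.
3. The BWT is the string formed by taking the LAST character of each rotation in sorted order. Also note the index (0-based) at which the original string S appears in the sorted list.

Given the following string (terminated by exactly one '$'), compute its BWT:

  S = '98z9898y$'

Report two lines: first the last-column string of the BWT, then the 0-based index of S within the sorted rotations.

All 9 rotations (rotation i = S[i:]+S[:i]):
  rot[0] = 98z9898y$
  rot[1] = 8z9898y$9
  rot[2] = z9898y$98
  rot[3] = 9898y$98z
  rot[4] = 898y$98z9
  rot[5] = 98y$98z98
  rot[6] = 8y$98z989
  rot[7] = y$98z9898
  rot[8] = $98z9898y
Sorted (with $ < everything):
  sorted[0] = $98z9898y  (last char: 'y')
  sorted[1] = 898y$98z9  (last char: '9')
  sorted[2] = 8y$98z989  (last char: '9')
  sorted[3] = 8z9898y$9  (last char: '9')
  sorted[4] = 9898y$98z  (last char: 'z')
  sorted[5] = 98y$98z98  (last char: '8')
  sorted[6] = 98z9898y$  (last char: '$')
  sorted[7] = y$98z9898  (last char: '8')
  sorted[8] = z9898y$98  (last char: '8')
Last column: y999z8$88
Original string S is at sorted index 6

Answer: y999z8$88
6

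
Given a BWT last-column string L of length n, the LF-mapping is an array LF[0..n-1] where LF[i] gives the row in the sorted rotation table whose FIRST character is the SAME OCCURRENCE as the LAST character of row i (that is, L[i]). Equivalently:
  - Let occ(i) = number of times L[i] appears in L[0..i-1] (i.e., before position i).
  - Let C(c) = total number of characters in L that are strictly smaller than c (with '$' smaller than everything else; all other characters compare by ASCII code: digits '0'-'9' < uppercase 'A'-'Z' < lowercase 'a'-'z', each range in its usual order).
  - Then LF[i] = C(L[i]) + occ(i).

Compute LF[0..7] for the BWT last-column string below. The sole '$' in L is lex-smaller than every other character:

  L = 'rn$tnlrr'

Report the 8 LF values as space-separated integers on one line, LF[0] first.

Char counts: '$':1, 'l':1, 'n':2, 'r':3, 't':1
C (first-col start): C('$')=0, C('l')=1, C('n')=2, C('r')=4, C('t')=7
L[0]='r': occ=0, LF[0]=C('r')+0=4+0=4
L[1]='n': occ=0, LF[1]=C('n')+0=2+0=2
L[2]='$': occ=0, LF[2]=C('$')+0=0+0=0
L[3]='t': occ=0, LF[3]=C('t')+0=7+0=7
L[4]='n': occ=1, LF[4]=C('n')+1=2+1=3
L[5]='l': occ=0, LF[5]=C('l')+0=1+0=1
L[6]='r': occ=1, LF[6]=C('r')+1=4+1=5
L[7]='r': occ=2, LF[7]=C('r')+2=4+2=6

Answer: 4 2 0 7 3 1 5 6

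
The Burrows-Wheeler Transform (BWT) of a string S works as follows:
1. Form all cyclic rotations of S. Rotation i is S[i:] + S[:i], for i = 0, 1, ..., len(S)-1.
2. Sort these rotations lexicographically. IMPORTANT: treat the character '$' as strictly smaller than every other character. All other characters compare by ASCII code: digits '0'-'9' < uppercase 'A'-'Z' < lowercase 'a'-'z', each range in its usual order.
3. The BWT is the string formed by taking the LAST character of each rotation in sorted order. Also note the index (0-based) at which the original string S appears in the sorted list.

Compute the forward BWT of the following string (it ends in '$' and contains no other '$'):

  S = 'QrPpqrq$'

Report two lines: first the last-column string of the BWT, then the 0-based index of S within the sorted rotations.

Answer: qr$PrpQq
2

Derivation:
All 8 rotations (rotation i = S[i:]+S[:i]):
  rot[0] = QrPpqrq$
  rot[1] = rPpqrq$Q
  rot[2] = Ppqrq$Qr
  rot[3] = pqrq$QrP
  rot[4] = qrq$QrPp
  rot[5] = rq$QrPpq
  rot[6] = q$QrPpqr
  rot[7] = $QrPpqrq
Sorted (with $ < everything):
  sorted[0] = $QrPpqrq  (last char: 'q')
  sorted[1] = Ppqrq$Qr  (last char: 'r')
  sorted[2] = QrPpqrq$  (last char: '$')
  sorted[3] = pqrq$QrP  (last char: 'P')
  sorted[4] = q$QrPpqr  (last char: 'r')
  sorted[5] = qrq$QrPp  (last char: 'p')
  sorted[6] = rPpqrq$Q  (last char: 'Q')
  sorted[7] = rq$QrPpq  (last char: 'q')
Last column: qr$PrpQq
Original string S is at sorted index 2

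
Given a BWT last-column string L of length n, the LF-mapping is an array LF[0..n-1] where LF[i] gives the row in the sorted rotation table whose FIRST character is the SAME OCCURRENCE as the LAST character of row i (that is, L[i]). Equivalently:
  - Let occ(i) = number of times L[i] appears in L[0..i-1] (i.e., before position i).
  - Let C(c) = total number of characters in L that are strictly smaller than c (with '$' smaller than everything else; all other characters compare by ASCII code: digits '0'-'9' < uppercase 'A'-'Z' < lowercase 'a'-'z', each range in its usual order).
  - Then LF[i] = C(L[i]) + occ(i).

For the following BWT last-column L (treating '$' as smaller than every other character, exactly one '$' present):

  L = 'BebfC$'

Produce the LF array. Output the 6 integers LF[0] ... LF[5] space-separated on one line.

Char counts: '$':1, 'B':1, 'C':1, 'b':1, 'e':1, 'f':1
C (first-col start): C('$')=0, C('B')=1, C('C')=2, C('b')=3, C('e')=4, C('f')=5
L[0]='B': occ=0, LF[0]=C('B')+0=1+0=1
L[1]='e': occ=0, LF[1]=C('e')+0=4+0=4
L[2]='b': occ=0, LF[2]=C('b')+0=3+0=3
L[3]='f': occ=0, LF[3]=C('f')+0=5+0=5
L[4]='C': occ=0, LF[4]=C('C')+0=2+0=2
L[5]='$': occ=0, LF[5]=C('$')+0=0+0=0

Answer: 1 4 3 5 2 0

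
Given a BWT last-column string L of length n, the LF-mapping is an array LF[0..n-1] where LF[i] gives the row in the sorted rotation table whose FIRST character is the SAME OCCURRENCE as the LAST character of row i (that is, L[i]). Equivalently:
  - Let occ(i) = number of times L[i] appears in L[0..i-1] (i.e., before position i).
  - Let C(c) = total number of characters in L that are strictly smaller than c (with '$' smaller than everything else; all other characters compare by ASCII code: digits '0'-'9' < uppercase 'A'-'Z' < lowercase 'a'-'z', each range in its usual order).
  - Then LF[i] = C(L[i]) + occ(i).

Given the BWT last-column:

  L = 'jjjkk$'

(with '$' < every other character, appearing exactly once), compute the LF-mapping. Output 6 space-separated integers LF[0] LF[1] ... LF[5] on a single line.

Char counts: '$':1, 'j':3, 'k':2
C (first-col start): C('$')=0, C('j')=1, C('k')=4
L[0]='j': occ=0, LF[0]=C('j')+0=1+0=1
L[1]='j': occ=1, LF[1]=C('j')+1=1+1=2
L[2]='j': occ=2, LF[2]=C('j')+2=1+2=3
L[3]='k': occ=0, LF[3]=C('k')+0=4+0=4
L[4]='k': occ=1, LF[4]=C('k')+1=4+1=5
L[5]='$': occ=0, LF[5]=C('$')+0=0+0=0

Answer: 1 2 3 4 5 0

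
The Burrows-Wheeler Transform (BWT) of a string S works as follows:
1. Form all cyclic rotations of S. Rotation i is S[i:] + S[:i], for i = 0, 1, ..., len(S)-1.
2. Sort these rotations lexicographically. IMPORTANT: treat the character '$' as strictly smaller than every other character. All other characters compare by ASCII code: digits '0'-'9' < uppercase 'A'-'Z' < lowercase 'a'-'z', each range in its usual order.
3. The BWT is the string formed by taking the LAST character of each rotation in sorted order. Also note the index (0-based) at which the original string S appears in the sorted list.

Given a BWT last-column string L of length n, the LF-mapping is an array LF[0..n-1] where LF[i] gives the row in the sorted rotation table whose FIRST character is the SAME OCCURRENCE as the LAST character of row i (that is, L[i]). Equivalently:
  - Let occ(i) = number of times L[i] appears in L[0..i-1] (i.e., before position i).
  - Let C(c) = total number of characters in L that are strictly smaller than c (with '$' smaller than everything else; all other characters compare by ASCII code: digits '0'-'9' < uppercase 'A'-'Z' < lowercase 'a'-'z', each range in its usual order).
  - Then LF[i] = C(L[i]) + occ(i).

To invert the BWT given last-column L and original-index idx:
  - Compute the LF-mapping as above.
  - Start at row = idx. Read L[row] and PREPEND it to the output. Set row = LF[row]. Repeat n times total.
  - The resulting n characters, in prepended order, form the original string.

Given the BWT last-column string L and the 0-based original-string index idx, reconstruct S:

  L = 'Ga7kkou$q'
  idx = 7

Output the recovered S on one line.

LF mapping: 2 3 1 4 5 6 8 0 7
Walk LF starting at row 7, prepending L[row]:
  step 1: row=7, L[7]='$', prepend. Next row=LF[7]=0
  step 2: row=0, L[0]='G', prepend. Next row=LF[0]=2
  step 3: row=2, L[2]='7', prepend. Next row=LF[2]=1
  step 4: row=1, L[1]='a', prepend. Next row=LF[1]=3
  step 5: row=3, L[3]='k', prepend. Next row=LF[3]=4
  step 6: row=4, L[4]='k', prepend. Next row=LF[4]=5
  step 7: row=5, L[5]='o', prepend. Next row=LF[5]=6
  step 8: row=6, L[6]='u', prepend. Next row=LF[6]=8
  step 9: row=8, L[8]='q', prepend. Next row=LF[8]=7
Reversed output: quokka7G$

Answer: quokka7G$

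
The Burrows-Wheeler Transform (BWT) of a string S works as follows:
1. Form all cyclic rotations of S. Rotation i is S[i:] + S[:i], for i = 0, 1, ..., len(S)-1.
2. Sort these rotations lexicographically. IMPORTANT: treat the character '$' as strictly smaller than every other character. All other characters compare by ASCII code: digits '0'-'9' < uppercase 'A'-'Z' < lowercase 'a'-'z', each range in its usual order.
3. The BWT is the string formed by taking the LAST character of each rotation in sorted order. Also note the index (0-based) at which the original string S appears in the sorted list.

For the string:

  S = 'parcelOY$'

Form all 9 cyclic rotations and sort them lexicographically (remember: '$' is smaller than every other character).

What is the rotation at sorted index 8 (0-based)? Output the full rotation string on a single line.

All 9 rotations (rotation i = S[i:]+S[:i]):
  rot[0] = parcelOY$
  rot[1] = arcelOY$p
  rot[2] = rcelOY$pa
  rot[3] = celOY$par
  rot[4] = elOY$parc
  rot[5] = lOY$parce
  rot[6] = OY$parcel
  rot[7] = Y$parcelO
  rot[8] = $parcelOY
Sorted (with $ < everything):
  sorted[0] = $parcelOY
  sorted[1] = OY$parcel
  sorted[2] = Y$parcelO
  sorted[3] = arcelOY$p
  sorted[4] = celOY$par
  sorted[5] = elOY$parc
  sorted[6] = lOY$parce
  sorted[7] = parcelOY$
  sorted[8] = rcelOY$pa
sorted[8] = rcelOY$pa

Answer: rcelOY$pa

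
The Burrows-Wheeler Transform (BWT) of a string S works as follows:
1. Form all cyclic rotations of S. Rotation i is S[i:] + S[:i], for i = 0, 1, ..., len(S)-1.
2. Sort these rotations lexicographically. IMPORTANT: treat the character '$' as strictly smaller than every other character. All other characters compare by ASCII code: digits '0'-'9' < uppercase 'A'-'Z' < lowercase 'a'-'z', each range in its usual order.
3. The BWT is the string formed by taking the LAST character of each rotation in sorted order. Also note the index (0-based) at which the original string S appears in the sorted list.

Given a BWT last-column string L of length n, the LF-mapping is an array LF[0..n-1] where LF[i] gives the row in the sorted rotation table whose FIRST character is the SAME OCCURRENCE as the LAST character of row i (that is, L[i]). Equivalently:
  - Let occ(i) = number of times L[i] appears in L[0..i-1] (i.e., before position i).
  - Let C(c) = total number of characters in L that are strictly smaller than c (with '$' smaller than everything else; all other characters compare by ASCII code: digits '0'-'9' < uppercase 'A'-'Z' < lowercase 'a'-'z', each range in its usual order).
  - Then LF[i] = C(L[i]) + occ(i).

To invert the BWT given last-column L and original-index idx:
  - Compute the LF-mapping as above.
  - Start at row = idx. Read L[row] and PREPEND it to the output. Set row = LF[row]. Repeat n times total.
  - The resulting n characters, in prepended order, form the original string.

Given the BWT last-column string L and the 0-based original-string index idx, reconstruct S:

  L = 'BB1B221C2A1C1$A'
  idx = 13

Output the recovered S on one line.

Answer: C2AACB11221B1B$

Derivation:
LF mapping: 10 11 1 12 5 6 2 13 7 8 3 14 4 0 9
Walk LF starting at row 13, prepending L[row]:
  step 1: row=13, L[13]='$', prepend. Next row=LF[13]=0
  step 2: row=0, L[0]='B', prepend. Next row=LF[0]=10
  step 3: row=10, L[10]='1', prepend. Next row=LF[10]=3
  step 4: row=3, L[3]='B', prepend. Next row=LF[3]=12
  step 5: row=12, L[12]='1', prepend. Next row=LF[12]=4
  step 6: row=4, L[4]='2', prepend. Next row=LF[4]=5
  step 7: row=5, L[5]='2', prepend. Next row=LF[5]=6
  step 8: row=6, L[6]='1', prepend. Next row=LF[6]=2
  step 9: row=2, L[2]='1', prepend. Next row=LF[2]=1
  step 10: row=1, L[1]='B', prepend. Next row=LF[1]=11
  step 11: row=11, L[11]='C', prepend. Next row=LF[11]=14
  step 12: row=14, L[14]='A', prepend. Next row=LF[14]=9
  step 13: row=9, L[9]='A', prepend. Next row=LF[9]=8
  step 14: row=8, L[8]='2', prepend. Next row=LF[8]=7
  step 15: row=7, L[7]='C', prepend. Next row=LF[7]=13
Reversed output: C2AACB11221B1B$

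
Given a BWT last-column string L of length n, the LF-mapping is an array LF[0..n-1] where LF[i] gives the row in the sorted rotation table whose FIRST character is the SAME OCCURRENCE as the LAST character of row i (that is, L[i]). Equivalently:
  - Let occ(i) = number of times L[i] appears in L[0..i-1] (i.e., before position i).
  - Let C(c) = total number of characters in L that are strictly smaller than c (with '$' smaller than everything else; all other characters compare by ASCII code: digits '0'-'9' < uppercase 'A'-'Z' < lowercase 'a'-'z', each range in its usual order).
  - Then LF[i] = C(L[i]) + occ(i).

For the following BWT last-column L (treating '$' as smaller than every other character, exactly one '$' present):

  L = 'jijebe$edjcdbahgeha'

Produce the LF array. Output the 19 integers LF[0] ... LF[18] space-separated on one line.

Answer: 16 15 17 8 3 9 0 10 6 18 5 7 4 1 13 12 11 14 2

Derivation:
Char counts: '$':1, 'a':2, 'b':2, 'c':1, 'd':2, 'e':4, 'g':1, 'h':2, 'i':1, 'j':3
C (first-col start): C('$')=0, C('a')=1, C('b')=3, C('c')=5, C('d')=6, C('e')=8, C('g')=12, C('h')=13, C('i')=15, C('j')=16
L[0]='j': occ=0, LF[0]=C('j')+0=16+0=16
L[1]='i': occ=0, LF[1]=C('i')+0=15+0=15
L[2]='j': occ=1, LF[2]=C('j')+1=16+1=17
L[3]='e': occ=0, LF[3]=C('e')+0=8+0=8
L[4]='b': occ=0, LF[4]=C('b')+0=3+0=3
L[5]='e': occ=1, LF[5]=C('e')+1=8+1=9
L[6]='$': occ=0, LF[6]=C('$')+0=0+0=0
L[7]='e': occ=2, LF[7]=C('e')+2=8+2=10
L[8]='d': occ=0, LF[8]=C('d')+0=6+0=6
L[9]='j': occ=2, LF[9]=C('j')+2=16+2=18
L[10]='c': occ=0, LF[10]=C('c')+0=5+0=5
L[11]='d': occ=1, LF[11]=C('d')+1=6+1=7
L[12]='b': occ=1, LF[12]=C('b')+1=3+1=4
L[13]='a': occ=0, LF[13]=C('a')+0=1+0=1
L[14]='h': occ=0, LF[14]=C('h')+0=13+0=13
L[15]='g': occ=0, LF[15]=C('g')+0=12+0=12
L[16]='e': occ=3, LF[16]=C('e')+3=8+3=11
L[17]='h': occ=1, LF[17]=C('h')+1=13+1=14
L[18]='a': occ=1, LF[18]=C('a')+1=1+1=2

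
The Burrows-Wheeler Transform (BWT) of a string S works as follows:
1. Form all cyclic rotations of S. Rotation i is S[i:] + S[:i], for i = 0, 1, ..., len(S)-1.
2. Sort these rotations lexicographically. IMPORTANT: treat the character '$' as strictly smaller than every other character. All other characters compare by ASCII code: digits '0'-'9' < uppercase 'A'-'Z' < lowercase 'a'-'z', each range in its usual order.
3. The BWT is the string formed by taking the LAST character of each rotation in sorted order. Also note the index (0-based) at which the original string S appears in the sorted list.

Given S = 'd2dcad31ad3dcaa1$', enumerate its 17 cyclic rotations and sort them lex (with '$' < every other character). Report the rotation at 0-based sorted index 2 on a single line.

All 17 rotations (rotation i = S[i:]+S[:i]):
  rot[0] = d2dcad31ad3dcaa1$
  rot[1] = 2dcad31ad3dcaa1$d
  rot[2] = dcad31ad3dcaa1$d2
  rot[3] = cad31ad3dcaa1$d2d
  rot[4] = ad31ad3dcaa1$d2dc
  rot[5] = d31ad3dcaa1$d2dca
  rot[6] = 31ad3dcaa1$d2dcad
  rot[7] = 1ad3dcaa1$d2dcad3
  rot[8] = ad3dcaa1$d2dcad31
  rot[9] = d3dcaa1$d2dcad31a
  rot[10] = 3dcaa1$d2dcad31ad
  rot[11] = dcaa1$d2dcad31ad3
  rot[12] = caa1$d2dcad31ad3d
  rot[13] = aa1$d2dcad31ad3dc
  rot[14] = a1$d2dcad31ad3dca
  rot[15] = 1$d2dcad31ad3dcaa
  rot[16] = $d2dcad31ad3dcaa1
Sorted (with $ < everything):
  sorted[0] = $d2dcad31ad3dcaa1
  sorted[1] = 1$d2dcad31ad3dcaa
  sorted[2] = 1ad3dcaa1$d2dcad3
  sorted[3] = 2dcad31ad3dcaa1$d
  sorted[4] = 31ad3dcaa1$d2dcad
  sorted[5] = 3dcaa1$d2dcad31ad
  sorted[6] = a1$d2dcad31ad3dca
  sorted[7] = aa1$d2dcad31ad3dc
  sorted[8] = ad31ad3dcaa1$d2dc
  sorted[9] = ad3dcaa1$d2dcad31
  sorted[10] = caa1$d2dcad31ad3d
  sorted[11] = cad31ad3dcaa1$d2d
  sorted[12] = d2dcad31ad3dcaa1$
  sorted[13] = d31ad3dcaa1$d2dca
  sorted[14] = d3dcaa1$d2dcad31a
  sorted[15] = dcaa1$d2dcad31ad3
  sorted[16] = dcad31ad3dcaa1$d2
sorted[2] = 1ad3dcaa1$d2dcad3

Answer: 1ad3dcaa1$d2dcad3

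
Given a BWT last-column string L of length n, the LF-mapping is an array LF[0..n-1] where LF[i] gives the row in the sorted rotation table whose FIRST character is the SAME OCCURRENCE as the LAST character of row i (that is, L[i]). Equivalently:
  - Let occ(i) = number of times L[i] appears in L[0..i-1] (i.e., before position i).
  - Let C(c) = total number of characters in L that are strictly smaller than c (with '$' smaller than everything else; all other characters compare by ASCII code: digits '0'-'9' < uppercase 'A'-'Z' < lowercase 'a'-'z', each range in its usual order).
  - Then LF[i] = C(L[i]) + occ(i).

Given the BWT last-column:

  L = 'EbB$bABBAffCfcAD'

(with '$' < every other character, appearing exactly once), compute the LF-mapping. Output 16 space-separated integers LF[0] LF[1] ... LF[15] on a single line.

Char counts: '$':1, 'A':3, 'B':3, 'C':1, 'D':1, 'E':1, 'b':2, 'c':1, 'f':3
C (first-col start): C('$')=0, C('A')=1, C('B')=4, C('C')=7, C('D')=8, C('E')=9, C('b')=10, C('c')=12, C('f')=13
L[0]='E': occ=0, LF[0]=C('E')+0=9+0=9
L[1]='b': occ=0, LF[1]=C('b')+0=10+0=10
L[2]='B': occ=0, LF[2]=C('B')+0=4+0=4
L[3]='$': occ=0, LF[3]=C('$')+0=0+0=0
L[4]='b': occ=1, LF[4]=C('b')+1=10+1=11
L[5]='A': occ=0, LF[5]=C('A')+0=1+0=1
L[6]='B': occ=1, LF[6]=C('B')+1=4+1=5
L[7]='B': occ=2, LF[7]=C('B')+2=4+2=6
L[8]='A': occ=1, LF[8]=C('A')+1=1+1=2
L[9]='f': occ=0, LF[9]=C('f')+0=13+0=13
L[10]='f': occ=1, LF[10]=C('f')+1=13+1=14
L[11]='C': occ=0, LF[11]=C('C')+0=7+0=7
L[12]='f': occ=2, LF[12]=C('f')+2=13+2=15
L[13]='c': occ=0, LF[13]=C('c')+0=12+0=12
L[14]='A': occ=2, LF[14]=C('A')+2=1+2=3
L[15]='D': occ=0, LF[15]=C('D')+0=8+0=8

Answer: 9 10 4 0 11 1 5 6 2 13 14 7 15 12 3 8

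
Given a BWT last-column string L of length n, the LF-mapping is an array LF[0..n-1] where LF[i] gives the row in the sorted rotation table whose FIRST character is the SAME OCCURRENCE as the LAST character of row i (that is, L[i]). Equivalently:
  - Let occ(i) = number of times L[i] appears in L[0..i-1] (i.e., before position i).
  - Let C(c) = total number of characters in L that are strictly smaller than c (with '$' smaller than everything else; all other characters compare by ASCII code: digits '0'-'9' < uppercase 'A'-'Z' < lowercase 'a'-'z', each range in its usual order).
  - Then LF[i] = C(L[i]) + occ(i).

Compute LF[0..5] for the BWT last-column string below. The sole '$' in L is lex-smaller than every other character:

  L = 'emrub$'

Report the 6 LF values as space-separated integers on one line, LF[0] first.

Answer: 2 3 4 5 1 0

Derivation:
Char counts: '$':1, 'b':1, 'e':1, 'm':1, 'r':1, 'u':1
C (first-col start): C('$')=0, C('b')=1, C('e')=2, C('m')=3, C('r')=4, C('u')=5
L[0]='e': occ=0, LF[0]=C('e')+0=2+0=2
L[1]='m': occ=0, LF[1]=C('m')+0=3+0=3
L[2]='r': occ=0, LF[2]=C('r')+0=4+0=4
L[3]='u': occ=0, LF[3]=C('u')+0=5+0=5
L[4]='b': occ=0, LF[4]=C('b')+0=1+0=1
L[5]='$': occ=0, LF[5]=C('$')+0=0+0=0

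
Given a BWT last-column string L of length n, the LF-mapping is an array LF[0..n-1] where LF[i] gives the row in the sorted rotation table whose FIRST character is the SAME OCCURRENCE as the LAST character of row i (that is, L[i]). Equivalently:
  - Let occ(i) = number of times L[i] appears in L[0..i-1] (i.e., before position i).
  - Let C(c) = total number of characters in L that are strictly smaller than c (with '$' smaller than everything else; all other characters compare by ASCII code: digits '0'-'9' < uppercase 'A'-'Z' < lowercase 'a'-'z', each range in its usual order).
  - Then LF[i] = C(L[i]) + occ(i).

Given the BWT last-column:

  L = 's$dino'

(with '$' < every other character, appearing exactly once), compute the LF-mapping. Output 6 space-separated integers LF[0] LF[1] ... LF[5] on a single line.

Answer: 5 0 1 2 3 4

Derivation:
Char counts: '$':1, 'd':1, 'i':1, 'n':1, 'o':1, 's':1
C (first-col start): C('$')=0, C('d')=1, C('i')=2, C('n')=3, C('o')=4, C('s')=5
L[0]='s': occ=0, LF[0]=C('s')+0=5+0=5
L[1]='$': occ=0, LF[1]=C('$')+0=0+0=0
L[2]='d': occ=0, LF[2]=C('d')+0=1+0=1
L[3]='i': occ=0, LF[3]=C('i')+0=2+0=2
L[4]='n': occ=0, LF[4]=C('n')+0=3+0=3
L[5]='o': occ=0, LF[5]=C('o')+0=4+0=4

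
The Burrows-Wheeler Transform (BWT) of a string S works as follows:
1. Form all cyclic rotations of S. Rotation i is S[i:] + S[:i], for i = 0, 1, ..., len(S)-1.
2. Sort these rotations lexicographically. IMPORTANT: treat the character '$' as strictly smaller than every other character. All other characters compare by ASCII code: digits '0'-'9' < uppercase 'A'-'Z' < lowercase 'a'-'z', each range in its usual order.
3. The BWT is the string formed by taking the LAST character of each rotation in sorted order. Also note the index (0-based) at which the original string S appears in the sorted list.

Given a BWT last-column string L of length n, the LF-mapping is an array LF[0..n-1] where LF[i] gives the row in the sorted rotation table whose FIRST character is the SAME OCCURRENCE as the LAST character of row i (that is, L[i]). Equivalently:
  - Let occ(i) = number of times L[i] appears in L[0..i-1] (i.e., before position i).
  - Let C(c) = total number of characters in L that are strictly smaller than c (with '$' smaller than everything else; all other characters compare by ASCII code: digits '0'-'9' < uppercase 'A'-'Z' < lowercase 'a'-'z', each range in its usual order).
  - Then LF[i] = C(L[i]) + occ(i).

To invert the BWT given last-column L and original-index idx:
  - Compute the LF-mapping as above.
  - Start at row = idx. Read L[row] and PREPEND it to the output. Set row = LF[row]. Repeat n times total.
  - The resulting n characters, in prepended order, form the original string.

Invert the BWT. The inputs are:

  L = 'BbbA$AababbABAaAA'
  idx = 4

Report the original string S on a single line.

Answer: AbAAbaAbaBbAAabB$

Derivation:
LF mapping: 7 12 13 1 0 2 9 14 10 15 16 3 8 4 11 5 6
Walk LF starting at row 4, prepending L[row]:
  step 1: row=4, L[4]='$', prepend. Next row=LF[4]=0
  step 2: row=0, L[0]='B', prepend. Next row=LF[0]=7
  step 3: row=7, L[7]='b', prepend. Next row=LF[7]=14
  step 4: row=14, L[14]='a', prepend. Next row=LF[14]=11
  step 5: row=11, L[11]='A', prepend. Next row=LF[11]=3
  step 6: row=3, L[3]='A', prepend. Next row=LF[3]=1
  step 7: row=1, L[1]='b', prepend. Next row=LF[1]=12
  step 8: row=12, L[12]='B', prepend. Next row=LF[12]=8
  step 9: row=8, L[8]='a', prepend. Next row=LF[8]=10
  step 10: row=10, L[10]='b', prepend. Next row=LF[10]=16
  step 11: row=16, L[16]='A', prepend. Next row=LF[16]=6
  step 12: row=6, L[6]='a', prepend. Next row=LF[6]=9
  step 13: row=9, L[9]='b', prepend. Next row=LF[9]=15
  step 14: row=15, L[15]='A', prepend. Next row=LF[15]=5
  step 15: row=5, L[5]='A', prepend. Next row=LF[5]=2
  step 16: row=2, L[2]='b', prepend. Next row=LF[2]=13
  step 17: row=13, L[13]='A', prepend. Next row=LF[13]=4
Reversed output: AbAAbaAbaBbAAabB$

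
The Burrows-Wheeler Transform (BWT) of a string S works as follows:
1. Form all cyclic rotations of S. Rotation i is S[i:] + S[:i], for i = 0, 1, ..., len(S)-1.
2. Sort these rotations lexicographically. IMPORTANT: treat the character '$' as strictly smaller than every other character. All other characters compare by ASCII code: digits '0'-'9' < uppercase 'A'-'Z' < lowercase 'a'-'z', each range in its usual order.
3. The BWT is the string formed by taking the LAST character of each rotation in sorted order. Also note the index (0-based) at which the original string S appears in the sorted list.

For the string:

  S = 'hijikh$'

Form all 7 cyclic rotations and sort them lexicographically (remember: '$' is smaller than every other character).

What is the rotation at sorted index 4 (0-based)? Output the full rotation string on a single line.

Answer: ikh$hij

Derivation:
All 7 rotations (rotation i = S[i:]+S[:i]):
  rot[0] = hijikh$
  rot[1] = ijikh$h
  rot[2] = jikh$hi
  rot[3] = ikh$hij
  rot[4] = kh$hiji
  rot[5] = h$hijik
  rot[6] = $hijikh
Sorted (with $ < everything):
  sorted[0] = $hijikh
  sorted[1] = h$hijik
  sorted[2] = hijikh$
  sorted[3] = ijikh$h
  sorted[4] = ikh$hij
  sorted[5] = jikh$hi
  sorted[6] = kh$hiji
sorted[4] = ikh$hij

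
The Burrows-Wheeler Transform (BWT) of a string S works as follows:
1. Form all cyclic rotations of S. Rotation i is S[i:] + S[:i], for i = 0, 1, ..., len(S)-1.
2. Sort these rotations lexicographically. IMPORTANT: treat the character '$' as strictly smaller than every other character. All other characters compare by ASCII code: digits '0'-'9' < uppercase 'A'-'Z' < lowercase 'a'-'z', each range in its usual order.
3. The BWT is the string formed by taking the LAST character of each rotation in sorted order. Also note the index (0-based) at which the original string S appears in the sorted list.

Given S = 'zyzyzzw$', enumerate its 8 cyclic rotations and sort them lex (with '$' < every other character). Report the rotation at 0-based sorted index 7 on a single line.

Answer: zzw$zyzy

Derivation:
All 8 rotations (rotation i = S[i:]+S[:i]):
  rot[0] = zyzyzzw$
  rot[1] = yzyzzw$z
  rot[2] = zyzzw$zy
  rot[3] = yzzw$zyz
  rot[4] = zzw$zyzy
  rot[5] = zw$zyzyz
  rot[6] = w$zyzyzz
  rot[7] = $zyzyzzw
Sorted (with $ < everything):
  sorted[0] = $zyzyzzw
  sorted[1] = w$zyzyzz
  sorted[2] = yzyzzw$z
  sorted[3] = yzzw$zyz
  sorted[4] = zw$zyzyz
  sorted[5] = zyzyzzw$
  sorted[6] = zyzzw$zy
  sorted[7] = zzw$zyzy
sorted[7] = zzw$zyzy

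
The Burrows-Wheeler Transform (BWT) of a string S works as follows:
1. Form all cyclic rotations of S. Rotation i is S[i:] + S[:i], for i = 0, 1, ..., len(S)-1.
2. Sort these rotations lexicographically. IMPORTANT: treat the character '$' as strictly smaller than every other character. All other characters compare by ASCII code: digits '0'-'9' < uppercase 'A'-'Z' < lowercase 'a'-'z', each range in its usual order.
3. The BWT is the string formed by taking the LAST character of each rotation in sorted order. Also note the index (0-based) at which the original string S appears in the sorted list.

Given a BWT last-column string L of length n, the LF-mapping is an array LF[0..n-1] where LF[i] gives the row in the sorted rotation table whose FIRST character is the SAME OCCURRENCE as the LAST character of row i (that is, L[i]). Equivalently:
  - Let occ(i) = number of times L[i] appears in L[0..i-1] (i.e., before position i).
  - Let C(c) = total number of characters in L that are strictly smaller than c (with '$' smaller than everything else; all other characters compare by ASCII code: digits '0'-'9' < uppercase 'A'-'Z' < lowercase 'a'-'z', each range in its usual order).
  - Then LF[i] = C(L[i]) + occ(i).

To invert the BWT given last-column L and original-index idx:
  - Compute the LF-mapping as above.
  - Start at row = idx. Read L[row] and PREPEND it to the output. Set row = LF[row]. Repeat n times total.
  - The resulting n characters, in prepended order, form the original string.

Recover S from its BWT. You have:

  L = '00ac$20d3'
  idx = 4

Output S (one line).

Answer: 23dc0a00$

Derivation:
LF mapping: 1 2 6 7 0 4 3 8 5
Walk LF starting at row 4, prepending L[row]:
  step 1: row=4, L[4]='$', prepend. Next row=LF[4]=0
  step 2: row=0, L[0]='0', prepend. Next row=LF[0]=1
  step 3: row=1, L[1]='0', prepend. Next row=LF[1]=2
  step 4: row=2, L[2]='a', prepend. Next row=LF[2]=6
  step 5: row=6, L[6]='0', prepend. Next row=LF[6]=3
  step 6: row=3, L[3]='c', prepend. Next row=LF[3]=7
  step 7: row=7, L[7]='d', prepend. Next row=LF[7]=8
  step 8: row=8, L[8]='3', prepend. Next row=LF[8]=5
  step 9: row=5, L[5]='2', prepend. Next row=LF[5]=4
Reversed output: 23dc0a00$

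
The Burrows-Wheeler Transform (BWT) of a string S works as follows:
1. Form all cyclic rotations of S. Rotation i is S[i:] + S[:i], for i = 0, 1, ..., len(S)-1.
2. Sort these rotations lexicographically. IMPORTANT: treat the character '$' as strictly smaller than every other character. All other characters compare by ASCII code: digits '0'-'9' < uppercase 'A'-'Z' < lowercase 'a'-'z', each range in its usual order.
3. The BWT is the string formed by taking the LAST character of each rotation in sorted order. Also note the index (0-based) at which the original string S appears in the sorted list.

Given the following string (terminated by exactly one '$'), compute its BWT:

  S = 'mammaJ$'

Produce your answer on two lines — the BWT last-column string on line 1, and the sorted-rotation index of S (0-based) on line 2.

All 7 rotations (rotation i = S[i:]+S[:i]):
  rot[0] = mammaJ$
  rot[1] = ammaJ$m
  rot[2] = mmaJ$ma
  rot[3] = maJ$mam
  rot[4] = aJ$mamm
  rot[5] = J$mamma
  rot[6] = $mammaJ
Sorted (with $ < everything):
  sorted[0] = $mammaJ  (last char: 'J')
  sorted[1] = J$mamma  (last char: 'a')
  sorted[2] = aJ$mamm  (last char: 'm')
  sorted[3] = ammaJ$m  (last char: 'm')
  sorted[4] = maJ$mam  (last char: 'm')
  sorted[5] = mammaJ$  (last char: '$')
  sorted[6] = mmaJ$ma  (last char: 'a')
Last column: Jammm$a
Original string S is at sorted index 5

Answer: Jammm$a
5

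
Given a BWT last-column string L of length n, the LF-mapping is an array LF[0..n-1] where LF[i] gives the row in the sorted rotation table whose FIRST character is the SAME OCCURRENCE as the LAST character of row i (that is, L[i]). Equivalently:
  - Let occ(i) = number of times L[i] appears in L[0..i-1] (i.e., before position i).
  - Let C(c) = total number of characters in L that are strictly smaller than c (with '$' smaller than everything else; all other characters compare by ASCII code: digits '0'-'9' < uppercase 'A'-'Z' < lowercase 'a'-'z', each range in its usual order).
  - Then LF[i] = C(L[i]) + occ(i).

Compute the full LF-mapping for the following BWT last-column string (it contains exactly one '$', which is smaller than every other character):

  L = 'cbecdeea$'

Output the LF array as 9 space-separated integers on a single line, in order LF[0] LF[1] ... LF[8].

Answer: 3 2 6 4 5 7 8 1 0

Derivation:
Char counts: '$':1, 'a':1, 'b':1, 'c':2, 'd':1, 'e':3
C (first-col start): C('$')=0, C('a')=1, C('b')=2, C('c')=3, C('d')=5, C('e')=6
L[0]='c': occ=0, LF[0]=C('c')+0=3+0=3
L[1]='b': occ=0, LF[1]=C('b')+0=2+0=2
L[2]='e': occ=0, LF[2]=C('e')+0=6+0=6
L[3]='c': occ=1, LF[3]=C('c')+1=3+1=4
L[4]='d': occ=0, LF[4]=C('d')+0=5+0=5
L[5]='e': occ=1, LF[5]=C('e')+1=6+1=7
L[6]='e': occ=2, LF[6]=C('e')+2=6+2=8
L[7]='a': occ=0, LF[7]=C('a')+0=1+0=1
L[8]='$': occ=0, LF[8]=C('$')+0=0+0=0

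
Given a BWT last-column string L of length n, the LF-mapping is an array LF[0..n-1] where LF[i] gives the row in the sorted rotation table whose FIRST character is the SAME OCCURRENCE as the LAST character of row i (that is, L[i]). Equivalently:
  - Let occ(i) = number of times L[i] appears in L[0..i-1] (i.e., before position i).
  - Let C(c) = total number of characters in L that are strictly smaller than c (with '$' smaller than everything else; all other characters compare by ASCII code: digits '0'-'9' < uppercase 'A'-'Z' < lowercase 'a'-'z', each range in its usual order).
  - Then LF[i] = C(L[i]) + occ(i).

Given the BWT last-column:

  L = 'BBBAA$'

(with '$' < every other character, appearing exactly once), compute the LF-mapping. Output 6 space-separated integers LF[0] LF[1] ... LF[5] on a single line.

Char counts: '$':1, 'A':2, 'B':3
C (first-col start): C('$')=0, C('A')=1, C('B')=3
L[0]='B': occ=0, LF[0]=C('B')+0=3+0=3
L[1]='B': occ=1, LF[1]=C('B')+1=3+1=4
L[2]='B': occ=2, LF[2]=C('B')+2=3+2=5
L[3]='A': occ=0, LF[3]=C('A')+0=1+0=1
L[4]='A': occ=1, LF[4]=C('A')+1=1+1=2
L[5]='$': occ=0, LF[5]=C('$')+0=0+0=0

Answer: 3 4 5 1 2 0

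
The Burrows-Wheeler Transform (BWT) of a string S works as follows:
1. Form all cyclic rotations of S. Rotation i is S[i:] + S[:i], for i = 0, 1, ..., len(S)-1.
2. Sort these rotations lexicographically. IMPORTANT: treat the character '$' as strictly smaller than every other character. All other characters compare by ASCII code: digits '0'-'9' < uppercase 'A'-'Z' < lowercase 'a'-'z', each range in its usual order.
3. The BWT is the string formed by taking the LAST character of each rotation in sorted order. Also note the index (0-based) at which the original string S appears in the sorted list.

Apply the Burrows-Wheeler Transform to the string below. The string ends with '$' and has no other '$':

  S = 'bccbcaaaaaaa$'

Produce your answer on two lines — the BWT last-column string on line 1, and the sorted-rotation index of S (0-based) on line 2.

All 13 rotations (rotation i = S[i:]+S[:i]):
  rot[0] = bccbcaaaaaaa$
  rot[1] = ccbcaaaaaaa$b
  rot[2] = cbcaaaaaaa$bc
  rot[3] = bcaaaaaaa$bcc
  rot[4] = caaaaaaa$bccb
  rot[5] = aaaaaaa$bccbc
  rot[6] = aaaaaa$bccbca
  rot[7] = aaaaa$bccbcaa
  rot[8] = aaaa$bccbcaaa
  rot[9] = aaa$bccbcaaaa
  rot[10] = aa$bccbcaaaaa
  rot[11] = a$bccbcaaaaaa
  rot[12] = $bccbcaaaaaaa
Sorted (with $ < everything):
  sorted[0] = $bccbcaaaaaaa  (last char: 'a')
  sorted[1] = a$bccbcaaaaaa  (last char: 'a')
  sorted[2] = aa$bccbcaaaaa  (last char: 'a')
  sorted[3] = aaa$bccbcaaaa  (last char: 'a')
  sorted[4] = aaaa$bccbcaaa  (last char: 'a')
  sorted[5] = aaaaa$bccbcaa  (last char: 'a')
  sorted[6] = aaaaaa$bccbca  (last char: 'a')
  sorted[7] = aaaaaaa$bccbc  (last char: 'c')
  sorted[8] = bcaaaaaaa$bcc  (last char: 'c')
  sorted[9] = bccbcaaaaaaa$  (last char: '$')
  sorted[10] = caaaaaaa$bccb  (last char: 'b')
  sorted[11] = cbcaaaaaaa$bc  (last char: 'c')
  sorted[12] = ccbcaaaaaaa$b  (last char: 'b')
Last column: aaaaaaacc$bcb
Original string S is at sorted index 9

Answer: aaaaaaacc$bcb
9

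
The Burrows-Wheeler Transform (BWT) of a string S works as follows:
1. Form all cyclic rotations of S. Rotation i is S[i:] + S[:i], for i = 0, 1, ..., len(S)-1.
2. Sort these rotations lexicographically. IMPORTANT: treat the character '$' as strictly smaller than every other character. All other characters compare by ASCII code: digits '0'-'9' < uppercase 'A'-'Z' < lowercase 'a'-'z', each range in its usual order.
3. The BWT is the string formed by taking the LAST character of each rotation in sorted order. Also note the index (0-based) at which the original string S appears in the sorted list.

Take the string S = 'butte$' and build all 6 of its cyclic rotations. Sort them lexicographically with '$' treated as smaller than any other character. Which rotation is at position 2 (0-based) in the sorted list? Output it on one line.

All 6 rotations (rotation i = S[i:]+S[:i]):
  rot[0] = butte$
  rot[1] = utte$b
  rot[2] = tte$bu
  rot[3] = te$but
  rot[4] = e$butt
  rot[5] = $butte
Sorted (with $ < everything):
  sorted[0] = $butte
  sorted[1] = butte$
  sorted[2] = e$butt
  sorted[3] = te$but
  sorted[4] = tte$bu
  sorted[5] = utte$b
sorted[2] = e$butt

Answer: e$butt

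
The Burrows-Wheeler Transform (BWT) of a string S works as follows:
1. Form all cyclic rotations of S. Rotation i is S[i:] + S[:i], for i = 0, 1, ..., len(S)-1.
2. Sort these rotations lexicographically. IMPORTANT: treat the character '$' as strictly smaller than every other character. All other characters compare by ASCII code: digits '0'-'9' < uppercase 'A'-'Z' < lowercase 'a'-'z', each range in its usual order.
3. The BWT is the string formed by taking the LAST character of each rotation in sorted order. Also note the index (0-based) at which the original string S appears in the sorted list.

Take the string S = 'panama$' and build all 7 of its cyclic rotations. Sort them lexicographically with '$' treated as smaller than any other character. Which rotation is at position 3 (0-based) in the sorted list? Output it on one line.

All 7 rotations (rotation i = S[i:]+S[:i]):
  rot[0] = panama$
  rot[1] = anama$p
  rot[2] = nama$pa
  rot[3] = ama$pan
  rot[4] = ma$pana
  rot[5] = a$panam
  rot[6] = $panama
Sorted (with $ < everything):
  sorted[0] = $panama
  sorted[1] = a$panam
  sorted[2] = ama$pan
  sorted[3] = anama$p
  sorted[4] = ma$pana
  sorted[5] = nama$pa
  sorted[6] = panama$
sorted[3] = anama$p

Answer: anama$p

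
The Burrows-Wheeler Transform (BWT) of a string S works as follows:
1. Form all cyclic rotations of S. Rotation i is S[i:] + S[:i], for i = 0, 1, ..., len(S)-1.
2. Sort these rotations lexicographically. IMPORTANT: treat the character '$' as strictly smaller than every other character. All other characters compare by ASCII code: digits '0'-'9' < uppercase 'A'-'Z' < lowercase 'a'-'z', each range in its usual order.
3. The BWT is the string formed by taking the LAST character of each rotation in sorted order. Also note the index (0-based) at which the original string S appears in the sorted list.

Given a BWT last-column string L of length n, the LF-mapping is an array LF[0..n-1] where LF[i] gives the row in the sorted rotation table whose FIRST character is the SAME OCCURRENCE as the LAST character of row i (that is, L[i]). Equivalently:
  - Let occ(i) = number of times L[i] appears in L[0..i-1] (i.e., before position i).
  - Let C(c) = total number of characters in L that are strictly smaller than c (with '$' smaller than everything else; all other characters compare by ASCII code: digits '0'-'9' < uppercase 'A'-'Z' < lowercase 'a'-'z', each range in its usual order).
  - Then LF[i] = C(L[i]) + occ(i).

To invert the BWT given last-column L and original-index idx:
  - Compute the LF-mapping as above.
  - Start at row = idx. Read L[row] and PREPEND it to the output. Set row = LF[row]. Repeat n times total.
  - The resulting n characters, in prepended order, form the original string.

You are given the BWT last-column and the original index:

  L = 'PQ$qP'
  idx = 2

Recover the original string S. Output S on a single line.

Answer: PqQP$

Derivation:
LF mapping: 1 3 0 4 2
Walk LF starting at row 2, prepending L[row]:
  step 1: row=2, L[2]='$', prepend. Next row=LF[2]=0
  step 2: row=0, L[0]='P', prepend. Next row=LF[0]=1
  step 3: row=1, L[1]='Q', prepend. Next row=LF[1]=3
  step 4: row=3, L[3]='q', prepend. Next row=LF[3]=4
  step 5: row=4, L[4]='P', prepend. Next row=LF[4]=2
Reversed output: PqQP$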